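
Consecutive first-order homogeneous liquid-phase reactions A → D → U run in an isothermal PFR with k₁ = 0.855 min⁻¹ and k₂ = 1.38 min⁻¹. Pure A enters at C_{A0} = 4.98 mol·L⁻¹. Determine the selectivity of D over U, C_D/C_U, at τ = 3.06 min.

0.114

For first-order series with pure A initially, C_D(τ) = k₁C_{A0}/(k₂−k₁)·(e^(−k₁τ) − e^(−k₂τ)).
e^(−k₁τ) = e^(−0.855×3.06) = e^(−2.616) = 0.07307; e^(−k₂τ) = e^(−4.223) = 0.01466.
C_D = 0.855×4.98/(1.38−0.855) × (0.07307−0.01466) = 8.110×0.05842 = 0.4738 mol·L⁻¹.
C_A = C_{A0}e^(−k₁τ) = 0.3639 mol·L⁻¹, so C_U = C_{A0}−C_A−C_D = 4.142 mol·L⁻¹; C_D/C_U = 0.114.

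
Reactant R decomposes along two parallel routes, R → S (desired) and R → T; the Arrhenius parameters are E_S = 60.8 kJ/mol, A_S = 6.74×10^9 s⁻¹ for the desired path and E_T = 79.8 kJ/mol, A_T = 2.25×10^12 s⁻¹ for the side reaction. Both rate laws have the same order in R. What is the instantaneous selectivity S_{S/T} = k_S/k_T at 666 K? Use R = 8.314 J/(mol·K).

0.0926

Since both paths have the same order in R, the concentration cancels and S_{S/T} = k_S/k_T = (A_S/A_T)·exp[(E_T−E_S)/(RT)].
(E_T−E_S)/(RT) = (79.8−60.8)×10³/(8.314×666) = 19000/5537 = 3.431.
k_S/k_T = (6.74×10^9/2.25×10^12)·exp(3.431) = 0.002996 × 30.92 = 0.0926.
Since E_S < E_T, lowering the temperature improves selectivity toward S.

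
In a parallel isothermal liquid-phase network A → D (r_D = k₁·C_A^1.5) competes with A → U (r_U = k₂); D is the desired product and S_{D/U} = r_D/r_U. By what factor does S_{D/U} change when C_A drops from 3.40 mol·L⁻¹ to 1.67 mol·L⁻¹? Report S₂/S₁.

0.344

S_{D/U} = (k₁/k₂)·C_A^1.5, so S₂/S₁ = (C_{A,2}/C_{A,1})^1.5.
= (1.67/3.40)^1.5 = (0.4912)^1.5 = 0.344.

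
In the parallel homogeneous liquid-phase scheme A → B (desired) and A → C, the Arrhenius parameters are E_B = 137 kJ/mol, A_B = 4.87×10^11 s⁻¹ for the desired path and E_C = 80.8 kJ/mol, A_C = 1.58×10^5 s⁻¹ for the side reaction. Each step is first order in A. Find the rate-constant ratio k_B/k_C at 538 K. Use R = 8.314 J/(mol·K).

10.8

k_B/k_C = (A_B/A_C)·exp[−(E_B−E_C)/(RT)] = (A_B/A_C)·exp[(E_C−E_B)/(RT)].
(E_C−E_B)/(RT) = (80.8−137)×10³/(8.314×538) = -56200/4473 = -12.56.
k_B/k_C = (4.87×10^11/1.58×10^5)·exp(-12.56) = 3.082×10^6 × 3.494×10^-6 = 10.8.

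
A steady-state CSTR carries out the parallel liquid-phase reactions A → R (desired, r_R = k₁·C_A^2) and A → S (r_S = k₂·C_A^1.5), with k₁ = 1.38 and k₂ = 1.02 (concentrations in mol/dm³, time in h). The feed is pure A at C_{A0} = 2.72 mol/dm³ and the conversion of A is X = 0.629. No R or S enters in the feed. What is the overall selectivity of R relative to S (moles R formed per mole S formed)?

1.36

Exit C_A = C_{A0}(1−X) = 2.72×0.371 = 1.009 mol/dm³.
Rates in a CSTR are evaluated at the outlet concentration: r_R = 1.38×1.009^2 = 1.405, r_S = 1.02×1.009^1.5 = 1.034.
Overall selectivity = C_R/C_S = r_Rτ/(r_Sτ) = r_R/r_S = 1.36.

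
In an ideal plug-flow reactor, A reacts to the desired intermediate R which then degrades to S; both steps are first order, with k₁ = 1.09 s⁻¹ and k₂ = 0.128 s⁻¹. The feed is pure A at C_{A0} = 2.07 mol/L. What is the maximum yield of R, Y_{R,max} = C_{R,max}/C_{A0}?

For a first-order series the maximum intermediate yield is C_{R,max}/C_{A0} = (k₁/k₂)^[k₂/(k₂−k₁)].
= (1.09/0.128)^(0.128/(0.128−1.09)) = (8.516)^(-0.1331) = 0.7520.

0.752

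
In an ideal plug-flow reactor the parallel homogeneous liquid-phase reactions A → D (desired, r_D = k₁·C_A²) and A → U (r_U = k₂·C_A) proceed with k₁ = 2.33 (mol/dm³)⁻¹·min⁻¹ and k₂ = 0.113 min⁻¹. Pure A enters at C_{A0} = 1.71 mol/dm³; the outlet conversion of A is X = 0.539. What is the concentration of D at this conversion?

C_A = C_{A0}(1−X) = 0.7883 mol/dm³.
Along a PFR/batch, dC_U/dC_A = −r_U/(r_D+r_U) = −k₂/(k₂+k₁·C_A).
Integrating from C_{A0} to C_A: C_U = (0.113/2.33)·ln[(0.113+2.33·1.71)/(0.113+2.33·0.788)] = 0.04850·ln(4.097/1.950) = 0.03602 mol/dm³.
Then C_D = (C_{A0}−C_A) − C_U = 0.9217 − 0.03602 = 0.8857 mol/dm³.

0.886 mol/dm³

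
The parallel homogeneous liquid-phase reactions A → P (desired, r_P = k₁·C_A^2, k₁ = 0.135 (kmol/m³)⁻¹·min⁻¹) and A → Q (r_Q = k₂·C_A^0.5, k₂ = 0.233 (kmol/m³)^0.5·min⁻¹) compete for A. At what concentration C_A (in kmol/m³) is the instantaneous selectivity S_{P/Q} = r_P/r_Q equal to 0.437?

S_{P/Q} = (k₁/k₂)·C_A^1.5 ⇒ C_A = (S·k₂/k₁)^(1/1.5).
= (0.437×0.233/0.135)^(0.6667) = (0.7542)^(0.6667) = 0.829 kmol/m³.

0.829 kmol/m³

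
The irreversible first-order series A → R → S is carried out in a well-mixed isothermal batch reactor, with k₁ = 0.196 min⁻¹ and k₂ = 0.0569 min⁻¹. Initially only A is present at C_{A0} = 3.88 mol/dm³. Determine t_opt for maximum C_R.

For first-order series the maximum of C_R occurs at t_opt = ln(k₂/k₁)/(k₂−k₁).
= ln(0.0569/0.196)/(0.0569−0.196) = ln(0.2903)/-0.1391 = -1.237/-0.1391 = 8.89 min.

8.89 min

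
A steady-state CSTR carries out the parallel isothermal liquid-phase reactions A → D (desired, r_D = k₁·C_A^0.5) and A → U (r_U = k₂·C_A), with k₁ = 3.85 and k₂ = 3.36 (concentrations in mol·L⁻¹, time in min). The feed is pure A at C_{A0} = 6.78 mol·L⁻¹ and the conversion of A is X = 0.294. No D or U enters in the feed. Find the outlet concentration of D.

Exit C_A = C_{A0}(1−X) = 6.78×0.706 = 4.787 mol·L⁻¹.
In a CSTR the entire volume is at exit conditions, so r_D = 3.85×4.787^0.5 = 8.423 and r_U = 3.36×4.787 = 16.08.
Fraction of consumed A going to D: r_D/(r_D+r_U) = 0.3437.
C_D = 0.3437·C_{A0}·X = 0.3437×6.78×0.294 = 0.685 mol·L⁻¹.

0.685 mol·L⁻¹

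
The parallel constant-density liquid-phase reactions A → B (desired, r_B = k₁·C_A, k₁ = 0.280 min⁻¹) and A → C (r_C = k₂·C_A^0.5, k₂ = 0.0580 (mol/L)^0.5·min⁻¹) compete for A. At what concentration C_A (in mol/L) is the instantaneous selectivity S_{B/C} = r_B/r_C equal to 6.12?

S_{B/C} = (k₁/k₂)·C_A^0.5 ⇒ C_A = (S·k₂/k₁)^(2).
= (6.12×0.0580/0.280)^(2) = (1.268)^(2) = 1.61 mol/L.

1.61 mol/L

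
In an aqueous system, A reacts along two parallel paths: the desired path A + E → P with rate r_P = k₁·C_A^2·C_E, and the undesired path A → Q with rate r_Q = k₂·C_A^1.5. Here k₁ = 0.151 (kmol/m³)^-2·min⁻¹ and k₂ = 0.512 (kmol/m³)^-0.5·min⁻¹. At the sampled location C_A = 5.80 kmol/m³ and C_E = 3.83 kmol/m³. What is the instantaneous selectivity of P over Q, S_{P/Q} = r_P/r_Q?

S_{P/Q} = r_P/r_Q = (k₁·C_A^2·C_E)/(k₂·C_A^1.5) = (k₁/k₂)·C_A^0.5·C_E.
= (0.151×5.800^2×3.830) / (0.512×5.800^1.5) = 19.46/7.152 = 2.72.

2.72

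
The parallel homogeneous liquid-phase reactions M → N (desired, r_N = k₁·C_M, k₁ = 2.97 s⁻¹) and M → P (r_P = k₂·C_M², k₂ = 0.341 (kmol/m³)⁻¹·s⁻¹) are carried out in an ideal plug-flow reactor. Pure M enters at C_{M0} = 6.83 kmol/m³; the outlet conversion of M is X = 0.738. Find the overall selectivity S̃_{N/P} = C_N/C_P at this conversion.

2.10

C_M = C_{M0}(1−X) = 1.789 kmol/m³.
Along a PFR/batch, dC_N/dC_M = −r_N/(r_N+r_P) = −k₁/(k₁+k₂·C_M).
Integrating from C_{M0} to C_M: C_N = (2.97/0.341)·ln[(2.97+0.341·6.83)/(2.97+0.341·1.79)] = 8.710·ln(5.299/3.580) = 3.415 kmol/m³.
C_P = (C_{M0}−C_M)−C_N = 1.625 kmol/m³; S̃_{N/P} = 3.415/1.625 = 2.10.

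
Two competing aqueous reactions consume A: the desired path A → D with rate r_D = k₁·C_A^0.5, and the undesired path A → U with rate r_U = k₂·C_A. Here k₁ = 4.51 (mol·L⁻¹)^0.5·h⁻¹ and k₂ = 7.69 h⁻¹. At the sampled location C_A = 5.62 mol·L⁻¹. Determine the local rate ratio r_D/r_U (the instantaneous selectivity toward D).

S_{D/U} = r_D/r_U = (k₁·C_A^0.5)/(k₂·C_A) = (k₁/k₂)·C_A^-0.5.
= (4.51×5.620^0.5) / (7.69×5.620) = 10.69/43.22 = 0.247.
The undesired path is higher order in A, so low C_A (CSTR or dilute feed) favours D.

0.247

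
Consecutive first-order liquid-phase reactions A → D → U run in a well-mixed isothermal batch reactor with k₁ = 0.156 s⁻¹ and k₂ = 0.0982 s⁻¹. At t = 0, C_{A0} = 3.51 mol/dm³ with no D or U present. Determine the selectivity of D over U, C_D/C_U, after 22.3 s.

0.292

For first-order series with pure A initially, C_D(t) = k₁C_{A0}/(k₂−k₁)·(e^(−k₁t) − e^(−k₂t)).
e^(−k₁t) = e^(−0.156×22.3) = e^(−3.479) = 0.03084; e^(−k₂t) = e^(−2.190) = 0.1119.
C_D = 0.156×3.51/(0.0982−0.156) × (0.03084−0.1119) = (-9.473)×(-0.08109) = 0.7682 mol/dm³.
C_A = C_{A0}e^(−k₁t) = 0.1083 mol/dm³, so C_U = C_{A0}−C_A−C_D = 2.634 mol/dm³; C_D/C_U = 0.292.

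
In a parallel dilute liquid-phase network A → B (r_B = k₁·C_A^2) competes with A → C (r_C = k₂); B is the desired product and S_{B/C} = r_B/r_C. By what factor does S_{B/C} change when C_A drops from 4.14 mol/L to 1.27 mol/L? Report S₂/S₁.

0.0941

S_{B/C} = (k₁/k₂)·C_A^2, so S₂/S₁ = (C_{A,2}/C_{A,1})^2.
= (1.27/4.14)^2 = (0.3068)^2 = 0.0941.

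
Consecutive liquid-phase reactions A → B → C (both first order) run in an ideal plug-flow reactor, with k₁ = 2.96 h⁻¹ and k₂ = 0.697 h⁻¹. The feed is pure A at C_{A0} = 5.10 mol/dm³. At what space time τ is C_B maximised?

Setting dC_B/dτ = 0 gives τ_opt = ln(k₂/k₁)/(k₂−k₁).
= ln(0.697/2.96)/(0.697−2.96) = ln(0.2355)/-2.263 = -1.446/-2.263 = 0.639 h.

0.639 h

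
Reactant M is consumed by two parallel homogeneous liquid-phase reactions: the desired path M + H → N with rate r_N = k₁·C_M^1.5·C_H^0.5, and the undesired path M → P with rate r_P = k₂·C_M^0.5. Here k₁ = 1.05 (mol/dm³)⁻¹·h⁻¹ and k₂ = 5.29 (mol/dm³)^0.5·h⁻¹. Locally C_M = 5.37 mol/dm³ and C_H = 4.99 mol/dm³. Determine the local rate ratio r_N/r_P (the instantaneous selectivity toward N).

2.38

S_{N/P} = r_N/r_P = (k₁·C_M^1.5·C_H^0.5)/(k₂·C_M^0.5) = (k₁/k₂)·C_M·C_H^0.5.
= (1.05×5.370^1.5×4.990^0.5) / (5.29×5.370^0.5) = 29.19/12.26 = 2.38.
Since the desired path is higher order in M, keeping C_M high (PFR or concentrated feed) favours N.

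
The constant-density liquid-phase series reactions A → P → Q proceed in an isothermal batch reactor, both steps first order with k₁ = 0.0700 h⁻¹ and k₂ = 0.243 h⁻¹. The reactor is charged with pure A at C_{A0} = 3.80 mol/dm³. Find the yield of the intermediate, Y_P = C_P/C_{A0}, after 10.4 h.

For first-order series with pure A initially, C_P(t) = k₁C_{A0}/(k₂−k₁)·(e^(−k₁t) − e^(−k₂t)).
e^(−k₁t) = e^(−0.0700×10.4) = e^(−0.7280) = 0.4829; e^(−k₂t) = e^(−2.527) = 0.07988.
C_P = 0.0700×3.80/(0.243−0.0700) × (0.4829−0.07988) = 1.538×0.4030 = 0.6196 mol/dm³.
Y_P = C_P/C_{A0} = 0.6196/3.80 = 0.163.

0.163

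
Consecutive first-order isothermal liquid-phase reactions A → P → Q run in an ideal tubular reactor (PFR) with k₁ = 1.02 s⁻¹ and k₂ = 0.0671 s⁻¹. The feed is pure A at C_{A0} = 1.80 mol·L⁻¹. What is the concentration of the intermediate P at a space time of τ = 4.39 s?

The intermediate concentration in a first-order A→B→C sequence is C_P = k₁C_{A0}(e^(−k₁τ) − e^(−k₂τ))/(k₂−k₁).
e^(−k₁τ) = e^(−1.02×4.39) = e^(−4.478) = 0.01136; e^(−k₂τ) = e^(−0.2946) = 0.7449.
C_P = 1.02×1.80/(0.0671−1.02) × (0.01136−0.7449) = (-1.927)×(-0.7335) = 1.413 mol·L⁻¹.

1.41 mol·L⁻¹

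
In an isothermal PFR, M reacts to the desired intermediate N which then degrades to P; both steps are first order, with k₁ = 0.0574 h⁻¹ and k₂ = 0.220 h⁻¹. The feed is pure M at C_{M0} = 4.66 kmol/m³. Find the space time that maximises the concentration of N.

For first-order series the maximum of C_N occurs at τ_opt = ln(k₂/k₁)/(k₂−k₁).
= ln(0.220/0.0574)/(0.220−0.0574) = ln(3.833)/0.1626 = 1.344/0.1626 = 8.26 h.

8.26 h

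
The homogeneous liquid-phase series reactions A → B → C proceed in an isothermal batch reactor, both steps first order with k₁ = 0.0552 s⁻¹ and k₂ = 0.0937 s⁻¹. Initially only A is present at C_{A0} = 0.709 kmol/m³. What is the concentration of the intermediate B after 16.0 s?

0.193 kmol/m³

For first-order series with pure A initially, C_B(t) = k₁C_{A0}/(k₂−k₁)·(e^(−k₁t) − e^(−k₂t)).
e^(−k₁t) = e^(−0.0552×16.0) = e^(−0.8832) = 0.4135; e^(−k₂t) = e^(−1.499) = 0.2233.
C_B = 0.0552×0.709/(0.0937−0.0552) × (0.4135−0.2233) = 1.017×0.1901 = 0.1933 kmol/m³.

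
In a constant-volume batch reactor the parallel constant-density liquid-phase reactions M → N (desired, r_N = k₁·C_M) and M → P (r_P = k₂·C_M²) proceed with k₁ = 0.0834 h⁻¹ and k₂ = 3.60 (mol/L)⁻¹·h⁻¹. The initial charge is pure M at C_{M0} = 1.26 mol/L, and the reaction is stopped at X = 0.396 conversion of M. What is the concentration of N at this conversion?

C_M = C_{M0}(1−X) = 0.7610 mol/L.
Along a PFR/batch, dC_N/dC_M = −r_N/(r_N+r_P) = −k₁/(k₁+k₂·C_M).
Integrating from C_{M0} to C_M: C_N = (0.0834/3.60)·ln[(0.0834+3.60·1.26)/(0.0834+3.60·0.761)] = 0.02317·ln(4.619/2.823) = 0.01141 mol/L.

0.0114 mol/L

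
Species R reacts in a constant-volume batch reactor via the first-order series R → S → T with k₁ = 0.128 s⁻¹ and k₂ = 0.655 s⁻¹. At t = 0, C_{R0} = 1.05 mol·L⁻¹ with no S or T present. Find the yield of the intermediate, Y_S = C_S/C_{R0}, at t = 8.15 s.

0.0844

Solving the coupled first-order balances gives C_S(t) = [k₁/(k₂−k₁)]·C_{R0}·(e^(−k₁t) − e^(−k₂t)).
e^(−k₁t) = e^(−0.128×8.15) = e^(−1.043) = 0.3523; e^(−k₂t) = e^(−5.338) = 0.004804.
C_S = 0.128×1.05/(0.655−0.128) × (0.3523−0.004804) = 0.2550×0.3475 = 0.08863 mol·L⁻¹.
Y_S = C_S/C_{R0} = 0.08863/1.05 = 0.0844.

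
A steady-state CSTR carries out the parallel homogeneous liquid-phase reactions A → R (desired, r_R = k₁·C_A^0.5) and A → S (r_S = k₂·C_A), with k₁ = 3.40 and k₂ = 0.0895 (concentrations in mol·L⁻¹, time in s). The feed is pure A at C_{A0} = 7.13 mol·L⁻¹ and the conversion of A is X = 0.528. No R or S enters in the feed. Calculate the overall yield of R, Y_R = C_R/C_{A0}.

0.504

Exit C_A = C_{A0}(1−X) = 7.13×0.472 = 3.365 mol·L⁻¹.
In a CSTR the entire volume is at exit conditions, so r_R = 3.40×3.365^0.5 = 6.237 and r_S = 0.0895×3.365 = 0.3012.
Fraction of consumed A going to R: r_R/(r_R+r_S) = 0.9539.
C_R = 0.9539·C_{A0}·X = 0.9539×7.13×0.528 = 3.59 mol·L⁻¹; Y_R = C_R/C_{A0} = 0.504.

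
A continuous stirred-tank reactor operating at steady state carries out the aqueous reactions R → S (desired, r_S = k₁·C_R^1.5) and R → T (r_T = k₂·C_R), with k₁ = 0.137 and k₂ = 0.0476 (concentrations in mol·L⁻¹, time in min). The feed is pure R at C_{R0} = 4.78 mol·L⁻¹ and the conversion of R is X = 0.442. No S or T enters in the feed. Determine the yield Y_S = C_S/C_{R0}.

Exit C_R = C_{R0}(1−X) = 4.78×0.558 = 2.667 mol·L⁻¹.
In a CSTR the entire volume is at exit conditions, so r_S = 0.137×2.667^1.5 = 0.5968 and r_T = 0.0476×2.667 = 0.1270.
Fraction of consumed R going to S: r_S/(r_S+r_T) = 0.8246.
C_S = 0.8246·C_{R0}·X = 0.8246×4.78×0.442 = 1.74 mol·L⁻¹; Y_S = C_S/C_{R0} = 0.364.

0.364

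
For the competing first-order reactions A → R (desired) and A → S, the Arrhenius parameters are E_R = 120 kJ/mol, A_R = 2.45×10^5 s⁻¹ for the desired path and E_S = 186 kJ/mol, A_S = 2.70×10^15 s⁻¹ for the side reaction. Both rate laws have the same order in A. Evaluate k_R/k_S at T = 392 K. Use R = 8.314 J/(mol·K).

With equal orders, S_{R/S} = k_R/k_S = (A_R/A_S)·exp[(E_S−E_R)/(RT)].
(E_S−E_R)/(RT) = (186−120)×10³/(8.314×392) = 66000/3259 = 20.25.
k_R/k_S = (2.45×10^5/2.70×10^15)·exp(20.25) = 9.074×10^-11 × 6.236×10^8 = 0.0566.

0.0566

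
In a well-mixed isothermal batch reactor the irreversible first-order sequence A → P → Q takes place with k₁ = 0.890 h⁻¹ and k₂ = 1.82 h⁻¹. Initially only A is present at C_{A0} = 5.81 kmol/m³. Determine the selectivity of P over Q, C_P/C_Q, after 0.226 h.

4.38

Solving the coupled first-order balances gives C_P(t) = [k₁/(k₂−k₁)]·C_{A0}·(e^(−k₁t) − e^(−k₂t)).
e^(−k₁t) = e^(−0.890×0.226) = e^(−0.2011) = 0.8178; e^(−k₂t) = e^(−0.4113) = 0.6628.
C_P = 0.890×5.81/(1.82−0.890) × (0.8178−0.6628) = 5.560×0.1550 = 0.8619 kmol/m³.
C_A = C_{A0}e^(−k₁t) = 4.751 kmol/m³, so C_Q = C_{A0}−C_A−C_P = 0.1966 kmol/m³; C_P/C_Q = 4.38.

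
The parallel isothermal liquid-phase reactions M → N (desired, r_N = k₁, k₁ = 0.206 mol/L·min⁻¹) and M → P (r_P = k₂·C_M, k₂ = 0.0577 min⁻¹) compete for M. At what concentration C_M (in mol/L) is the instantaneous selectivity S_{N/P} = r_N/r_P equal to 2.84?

1.26 mol/L

S_{N/P} = (k₁/k₂)·C_M⁻¹ ⇒ C_M = (S·k₂/k₁)^(-1).
= (2.84×0.0577/0.206)^(-1) = (0.7955)^(-1) = 1.26 mol/L.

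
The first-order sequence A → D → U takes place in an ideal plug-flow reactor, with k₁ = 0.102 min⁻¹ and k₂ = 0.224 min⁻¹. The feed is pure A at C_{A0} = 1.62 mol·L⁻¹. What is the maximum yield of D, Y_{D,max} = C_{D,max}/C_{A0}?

0.236

Evaluating C_D at τ_opt = ln(k₂/k₁)/(k₂−k₁) gives C_{D,max}/C_{A0} = (k₁/k₂)^[k₂/(k₂−k₁)].
= (0.102/0.224)^(0.224/(0.224−0.102)) = (0.4554)^(1.836) = 0.2359.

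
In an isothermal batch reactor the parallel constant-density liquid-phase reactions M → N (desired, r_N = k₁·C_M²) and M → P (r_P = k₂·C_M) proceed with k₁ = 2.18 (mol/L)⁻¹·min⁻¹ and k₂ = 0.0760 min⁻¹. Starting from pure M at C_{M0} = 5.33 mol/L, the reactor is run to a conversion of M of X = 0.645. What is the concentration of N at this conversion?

C_M = C_{M0}(1−X) = 1.892 mol/L.
Along a PFR/batch, dC_P/dC_M = −r_P/(r_N+r_P) = −k₂/(k₂+k₁·C_M).
Integrating from C_{M0} to C_M: C_P = (0.0760/2.18)·ln[(0.0760+2.18·5.33)/(0.0760+2.18·1.89)] = 0.03486·ln(11.70/4.201) = 0.03570 mol/L.
Then C_N = (C_{M0}−C_M) − C_P = 3.438 − 0.03570 = 3.402 mol/L.

3.40 mol/L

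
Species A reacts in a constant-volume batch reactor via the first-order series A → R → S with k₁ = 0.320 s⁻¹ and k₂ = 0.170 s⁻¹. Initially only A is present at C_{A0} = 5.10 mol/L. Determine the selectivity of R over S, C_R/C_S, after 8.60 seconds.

For first-order series with pure A initially, C_R(t) = k₁C_{A0}/(k₂−k₁)·(e^(−k₁t) − e^(−k₂t)).
e^(−k₁t) = e^(−0.320×8.60) = e^(−2.752) = 0.06380; e^(−k₂t) = e^(−1.462) = 0.2318.
C_R = 0.320×5.10/(0.170−0.320) × (0.06380−0.2318) = (-10.88)×(-0.1680) = 1.828 mol/L.
C_A = C_{A0}e^(−k₁t) = 0.3254 mol/L, so C_S = C_{A0}−C_A−C_R = 2.947 mol/L; C_R/C_S = 0.620.

0.620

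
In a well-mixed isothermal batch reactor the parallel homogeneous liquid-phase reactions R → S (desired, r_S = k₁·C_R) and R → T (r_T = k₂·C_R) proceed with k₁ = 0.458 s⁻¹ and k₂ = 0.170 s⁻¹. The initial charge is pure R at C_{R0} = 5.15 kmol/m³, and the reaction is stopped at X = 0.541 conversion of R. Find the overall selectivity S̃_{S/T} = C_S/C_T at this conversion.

2.69

C_R = C_{R0}(1−X) = 2.364 kmol/m³.
Both paths are first order in R, so the instantaneous fraction to S is constant: dC_S/d(−C_R) = k₁/(k₁+k₂) = 0.7293.
C_S = 0.7293·(C_{R0}−C_R) = 0.7293×2.786 = 2.03 kmol/m³.
C_T = (C_{R0}−C_R)−C_S = 0.7542 kmol/m³; S̃_{S/T} = 2.032/0.7542 = 2.69.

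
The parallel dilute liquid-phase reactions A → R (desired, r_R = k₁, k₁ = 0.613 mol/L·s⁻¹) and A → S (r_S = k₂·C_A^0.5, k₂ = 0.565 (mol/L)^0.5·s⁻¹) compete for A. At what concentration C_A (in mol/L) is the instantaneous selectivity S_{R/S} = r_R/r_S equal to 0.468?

5.37 mol/L

S_{R/S} = (k₁/k₂)·C_A^-0.5 ⇒ C_A = (S·k₂/k₁)^(-2).
= (0.468×0.565/0.613)^(-2) = (0.4314)^(-2) = 5.37 mol/L.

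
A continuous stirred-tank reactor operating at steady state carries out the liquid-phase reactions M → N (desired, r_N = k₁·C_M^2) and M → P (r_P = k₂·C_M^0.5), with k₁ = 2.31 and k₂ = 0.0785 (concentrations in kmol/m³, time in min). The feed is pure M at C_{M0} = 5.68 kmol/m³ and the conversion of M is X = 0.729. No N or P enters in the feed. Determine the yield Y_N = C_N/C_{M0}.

Exit C_M = C_{M0}(1−X) = 5.68×0.271 = 1.539 kmol/m³.
Rates in a CSTR are evaluated at the outlet concentration: r_N = 2.31×1.539^2 = 5.473, r_P = 0.0785×1.539^0.5 = 0.09739.
Fraction of consumed M going to N: r_N/(r_N+r_P) = 0.9825.
C_N = 0.9825·C_{M0}·X = 0.9825×5.68×0.729 = 4.07 kmol/m³; Y_N = C_N/C_{M0} = 0.716.

0.716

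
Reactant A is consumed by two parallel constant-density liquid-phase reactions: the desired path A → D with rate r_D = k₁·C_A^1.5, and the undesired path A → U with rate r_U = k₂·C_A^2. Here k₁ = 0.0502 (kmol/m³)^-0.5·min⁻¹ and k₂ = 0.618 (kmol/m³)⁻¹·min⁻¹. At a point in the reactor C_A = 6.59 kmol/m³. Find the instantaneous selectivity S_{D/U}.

0.0316

S_{D/U} = r_D/r_U = (k₁·C_A^1.5)/(k₂·C_A^2) = (k₁/k₂)·C_A^-0.5.
= (0.0502×6.590^1.5) / (0.618×6.590^2) = 0.8492/26.84 = 0.0316.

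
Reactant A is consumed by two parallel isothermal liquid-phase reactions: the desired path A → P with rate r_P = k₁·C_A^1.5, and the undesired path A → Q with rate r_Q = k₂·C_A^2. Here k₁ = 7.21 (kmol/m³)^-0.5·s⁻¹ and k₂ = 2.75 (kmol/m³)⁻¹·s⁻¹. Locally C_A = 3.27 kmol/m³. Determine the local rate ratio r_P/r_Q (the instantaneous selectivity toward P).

S_{P/Q} = r_P/r_Q = (k₁·C_A^1.5)/(k₂·C_A^2) = (k₁/k₂)·C_A^-0.5.
= (7.21×3.270^1.5) / (2.75×3.270^2) = 42.63/29.41 = 1.45.

1.45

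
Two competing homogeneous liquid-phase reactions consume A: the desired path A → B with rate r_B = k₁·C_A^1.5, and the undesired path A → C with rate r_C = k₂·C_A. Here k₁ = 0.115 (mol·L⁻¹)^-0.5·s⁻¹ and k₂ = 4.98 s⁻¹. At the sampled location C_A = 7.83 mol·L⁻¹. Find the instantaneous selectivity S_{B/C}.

0.0646

S_{B/C} = r_B/r_C = (k₁·C_A^1.5)/(k₂·C_A) = (k₁/k₂)·C_A^0.5.
= (0.115×7.830^1.5) / (4.98×7.830) = 2.520/38.99 = 0.0646.
Since the desired path is higher order in A, keeping C_A high (PFR or concentrated feed) favours B.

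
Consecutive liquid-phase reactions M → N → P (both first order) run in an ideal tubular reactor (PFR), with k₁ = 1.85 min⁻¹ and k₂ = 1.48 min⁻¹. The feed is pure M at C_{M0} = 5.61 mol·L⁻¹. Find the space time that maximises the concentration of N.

0.603 min

Setting dC_N/dτ = 0 gives τ_opt = ln(k₂/k₁)/(k₂−k₁).
= ln(1.48/1.85)/(1.48−1.85) = ln(0.8000)/-0.3700 = -0.2231/-0.3700 = 0.603 min.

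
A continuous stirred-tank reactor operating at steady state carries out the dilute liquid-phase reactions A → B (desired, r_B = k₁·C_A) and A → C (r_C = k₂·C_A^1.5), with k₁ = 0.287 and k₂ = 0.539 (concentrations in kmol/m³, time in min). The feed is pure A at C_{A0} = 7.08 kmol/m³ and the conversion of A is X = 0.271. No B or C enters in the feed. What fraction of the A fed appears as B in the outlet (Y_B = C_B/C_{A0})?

0.0515

Exit C_A = C_{A0}(1−X) = 7.08×0.729 = 5.161 kmol/m³.
In a CSTR the entire volume is at exit conditions, so r_B = 0.287×5.161 = 1.481 and r_C = 0.539×5.161^1.5 = 6.320.
Fraction of consumed A going to B: r_B/(r_B+r_C) = 0.1899.
C_B = 0.1899·C_{A0}·X = 0.1899×7.08×0.271 = 0.364 kmol/m³; Y_B = C_B/C_{A0} = 0.0515.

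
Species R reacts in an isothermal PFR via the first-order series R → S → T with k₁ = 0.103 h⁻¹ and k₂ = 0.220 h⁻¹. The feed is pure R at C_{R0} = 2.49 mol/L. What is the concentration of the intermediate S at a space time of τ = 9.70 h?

The intermediate concentration in a first-order A→B→C sequence is C_S = k₁C_{R0}(e^(−k₁τ) − e^(−k₂τ))/(k₂−k₁).
e^(−k₁τ) = e^(−0.103×9.70) = e^(−0.9991) = 0.3682; e^(−k₂τ) = e^(−2.134) = 0.1184.
C_S = 0.103×2.49/(0.220−0.103) × (0.3682−0.1184) = 2.192×0.2498 = 0.5477 mol/L.

0.548 mol/L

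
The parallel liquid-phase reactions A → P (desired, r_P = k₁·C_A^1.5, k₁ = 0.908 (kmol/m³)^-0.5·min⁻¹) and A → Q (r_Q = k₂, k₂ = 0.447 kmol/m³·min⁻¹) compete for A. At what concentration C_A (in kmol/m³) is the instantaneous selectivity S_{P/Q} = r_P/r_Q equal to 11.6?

S_{P/Q} = (k₁/k₂)·C_A^1.5 ⇒ C_A = (S·k₂/k₁)^(1/1.5).
= (11.6×0.447/0.908)^(0.6667) = (5.711)^(0.6667) = 3.19 kmol/m³.

3.19 kmol/m³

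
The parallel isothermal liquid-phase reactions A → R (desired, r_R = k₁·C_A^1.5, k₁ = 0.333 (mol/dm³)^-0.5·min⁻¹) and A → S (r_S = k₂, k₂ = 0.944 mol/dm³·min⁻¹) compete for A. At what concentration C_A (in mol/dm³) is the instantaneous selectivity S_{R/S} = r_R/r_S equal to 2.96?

4.13 mol/dm³

S_{R/S} = (k₁/k₂)·C_A^1.5 ⇒ C_A = (S·k₂/k₁)^(1/1.5).
= (2.96×0.944/0.333)^(0.6667) = (8.391)^(0.6667) = 4.13 mol/dm³.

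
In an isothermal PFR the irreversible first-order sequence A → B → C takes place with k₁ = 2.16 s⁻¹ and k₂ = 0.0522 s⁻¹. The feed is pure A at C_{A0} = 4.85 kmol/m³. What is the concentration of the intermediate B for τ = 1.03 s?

The intermediate concentration in a first-order A→B→C sequence is C_B = k₁C_{A0}(e^(−k₁τ) − e^(−k₂τ))/(k₂−k₁).
e^(−k₁τ) = e^(−2.16×1.03) = e^(−2.225) = 0.1081; e^(−k₂τ) = e^(−0.05377) = 0.9477.
C_B = 2.16×4.85/(0.0522−2.16) × (0.1081−0.9477) = (-4.970)×(-0.8396) = 4.173 kmol/m³.

4.17 kmol/m³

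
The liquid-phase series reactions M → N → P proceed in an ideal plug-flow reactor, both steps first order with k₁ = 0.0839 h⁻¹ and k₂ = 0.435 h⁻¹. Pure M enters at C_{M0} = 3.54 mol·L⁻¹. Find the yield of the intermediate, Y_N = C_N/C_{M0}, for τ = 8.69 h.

0.110

Solving the coupled first-order balances gives C_N(τ) = [k₁/(k₂−k₁)]·C_{M0}·(e^(−k₁τ) − e^(−k₂τ)).
e^(−k₁τ) = e^(−0.0839×8.69) = e^(−0.7291) = 0.4823; e^(−k₂τ) = e^(−3.780) = 0.02282.
C_N = 0.0839×3.54/(0.435−0.0839) × (0.4823−0.02282) = 0.8459×0.4595 = 0.3887 mol·L⁻¹.
Y_N = C_N/C_{M0} = 0.3887/3.54 = 0.110.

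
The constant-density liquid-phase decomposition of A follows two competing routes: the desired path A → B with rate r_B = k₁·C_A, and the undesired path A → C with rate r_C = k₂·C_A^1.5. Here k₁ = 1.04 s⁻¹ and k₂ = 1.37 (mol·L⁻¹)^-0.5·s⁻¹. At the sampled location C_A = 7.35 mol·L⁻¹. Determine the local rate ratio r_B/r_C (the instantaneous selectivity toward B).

S_{B/C} = r_B/r_C = (k₁·C_A)/(k₂·C_A^1.5) = (k₁/k₂)·C_A^-0.5.
= (1.04×7.350) / (1.37×7.350^1.5) = 7.644/27.30 = 0.280.
The undesired path is higher order in A, so low C_A (CSTR or dilute feed) favours B.

0.280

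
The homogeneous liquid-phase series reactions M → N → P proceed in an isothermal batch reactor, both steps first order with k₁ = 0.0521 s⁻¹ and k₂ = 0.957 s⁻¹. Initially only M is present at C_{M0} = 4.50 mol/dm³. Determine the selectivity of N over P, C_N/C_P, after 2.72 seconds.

0.529

Solving the coupled first-order balances gives C_N(t) = [k₁/(k₂−k₁)]·C_{M0}·(e^(−k₁t) − e^(−k₂t)).
e^(−k₁t) = e^(−0.0521×2.72) = e^(−0.1417) = 0.8679; e^(−k₂t) = e^(−2.603) = 0.07405.
C_N = 0.0521×4.50/(0.957−0.0521) × (0.8679−0.07405) = 0.2591×0.7938 = 0.2057 mol/dm³.
C_M = C_{M0}e^(−k₁t) = 3.905 mol/dm³, so C_P = C_{M0}−C_M−C_N = 0.3889 mol/dm³; C_N/C_P = 0.529.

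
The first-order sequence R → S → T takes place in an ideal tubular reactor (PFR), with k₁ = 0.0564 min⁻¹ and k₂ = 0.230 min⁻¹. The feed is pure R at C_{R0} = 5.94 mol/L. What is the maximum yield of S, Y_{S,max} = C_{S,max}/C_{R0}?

0.155

At the optimum, C_{S,max}/C_{R0} = (k₁/k₂)^[k₂/(k₂−k₁)].
= (0.0564/0.230)^(0.230/(0.230−0.0564)) = (0.2452)^(1.325) = 0.1553.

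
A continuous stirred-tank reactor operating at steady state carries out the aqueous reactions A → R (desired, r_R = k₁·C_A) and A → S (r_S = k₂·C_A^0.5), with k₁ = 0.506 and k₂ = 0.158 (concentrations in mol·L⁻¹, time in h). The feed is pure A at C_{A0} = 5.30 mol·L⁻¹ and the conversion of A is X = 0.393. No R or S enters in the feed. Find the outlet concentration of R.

Exit C_A = C_{A0}(1−X) = 5.30×0.607 = 3.217 mol·L⁻¹.
Rates in a CSTR are evaluated at the outlet concentration: r_R = 0.506×3.217 = 1.628, r_S = 0.158×3.217^0.5 = 0.2834.
Fraction of consumed A going to R: r_R/(r_R+r_S) = 0.8517.
C_R = 0.8517·C_{A0}·X = 0.8517×5.30×0.393 = 1.77 mol·L⁻¹.

1.77 mol·L⁻¹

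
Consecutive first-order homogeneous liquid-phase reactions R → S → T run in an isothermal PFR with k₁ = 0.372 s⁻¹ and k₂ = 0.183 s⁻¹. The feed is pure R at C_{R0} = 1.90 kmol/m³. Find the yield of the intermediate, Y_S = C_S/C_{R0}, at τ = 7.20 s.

0.392

Solving the coupled first-order balances gives C_S(τ) = [k₁/(k₂−k₁)]·C_{R0}·(e^(−k₁τ) − e^(−k₂τ)).
e^(−k₁τ) = e^(−0.372×7.20) = e^(−2.678) = 0.06867; e^(−k₂τ) = e^(−1.318) = 0.2678.
C_S = 0.372×1.90/(0.183−0.372) × (0.06867−0.2678) = (-3.740)×(-0.1991) = 0.7446 kmol/m³.
Y_S = C_S/C_{R0} = 0.7446/1.90 = 0.392.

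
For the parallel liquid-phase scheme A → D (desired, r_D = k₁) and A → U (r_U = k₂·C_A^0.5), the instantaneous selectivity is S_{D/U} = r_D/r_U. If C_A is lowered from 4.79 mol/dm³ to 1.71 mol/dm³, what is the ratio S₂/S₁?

S_{D/U} = (k₁/k₂)·C_A^-0.5, so S₂/S₁ = (C_{A,2}/C_{A,1})^-0.5.
= (1.71/4.79)^(-0.5) = (0.3570)^(-0.5) = 1.67.
Selectivity toward D rises as C_A falls — low-concentration operation is favoured.

1.67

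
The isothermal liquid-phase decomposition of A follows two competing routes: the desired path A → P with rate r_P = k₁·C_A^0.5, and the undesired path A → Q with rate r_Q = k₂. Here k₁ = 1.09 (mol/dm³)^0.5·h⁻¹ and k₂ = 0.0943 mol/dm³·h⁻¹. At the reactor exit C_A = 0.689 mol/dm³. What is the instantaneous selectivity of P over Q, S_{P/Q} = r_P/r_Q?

9.59

S_{P/Q} = r_P/r_Q = (k₁·C_A^0.5)/(k₂) = (k₁/k₂)·C_A^0.5.
= (1.09×0.6890^0.5) / (0.0943) = 0.9048/0.09430 = 9.59.
Since the desired path is higher order in A, keeping C_A high (PFR or concentrated feed) favours P.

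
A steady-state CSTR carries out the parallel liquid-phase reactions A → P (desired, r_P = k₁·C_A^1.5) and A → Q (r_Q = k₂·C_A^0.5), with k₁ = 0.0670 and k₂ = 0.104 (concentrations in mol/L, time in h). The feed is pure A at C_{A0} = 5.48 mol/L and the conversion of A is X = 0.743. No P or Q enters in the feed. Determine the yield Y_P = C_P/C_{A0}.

Exit C_A = C_{A0}(1−X) = 5.48×0.257 = 1.408 mol/L.
Rates in a CSTR are evaluated at the outlet concentration: r_P = 0.0670×1.408^1.5 = 0.1120, r_Q = 0.104×1.408^0.5 = 0.1234.
Fraction of consumed A going to P: r_P/(r_P+r_Q) = 0.4757.
C_P = 0.4757·C_{A0}·X = 0.4757×5.48×0.743 = 1.94 mol/L; Y_P = C_P/C_{A0} = 0.353.

0.353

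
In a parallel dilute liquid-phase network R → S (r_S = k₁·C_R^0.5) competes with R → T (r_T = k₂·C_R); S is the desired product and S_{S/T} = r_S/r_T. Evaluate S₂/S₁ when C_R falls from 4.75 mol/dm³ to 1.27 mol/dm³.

S_{S/T} = (k₁/k₂)·C_R^-0.5, so S₂/S₁ = (C_{R,2}/C_{R,1})^-0.5.
= (1.27/4.75)^(-0.5) = (0.2674)^(-0.5) = 1.93.

1.93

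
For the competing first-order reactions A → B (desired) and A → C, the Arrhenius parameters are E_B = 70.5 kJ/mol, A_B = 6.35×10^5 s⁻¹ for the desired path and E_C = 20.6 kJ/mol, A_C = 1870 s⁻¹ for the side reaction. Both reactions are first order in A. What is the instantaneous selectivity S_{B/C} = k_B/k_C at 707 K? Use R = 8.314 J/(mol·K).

0.0698

k_B/k_C = (A_B/A_C)·exp[−(E_B−E_C)/(RT)] = (A_B/A_C)·exp[(E_C−E_B)/(RT)].
(E_C−E_B)/(RT) = (20.6−70.5)×10³/(8.314×707) = -49900/5878 = -8.489.
k_B/k_C = (6.35×10^5/1870)·exp(-8.489) = 339.6 × 2.057×10^-4 = 0.0698.
Since E_B > E_C, raising the temperature improves selectivity toward B.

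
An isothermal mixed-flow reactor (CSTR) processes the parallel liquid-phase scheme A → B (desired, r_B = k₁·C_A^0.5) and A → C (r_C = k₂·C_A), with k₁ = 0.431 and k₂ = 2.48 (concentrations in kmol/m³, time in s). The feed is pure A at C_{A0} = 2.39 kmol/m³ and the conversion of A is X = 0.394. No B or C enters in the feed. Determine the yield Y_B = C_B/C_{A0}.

Exit C_A = C_{A0}(1−X) = 2.39×0.606 = 1.448 kmol/m³.
In a CSTR the entire volume is at exit conditions, so r_B = 0.431×1.448^0.5 = 0.5187 and r_C = 2.48×1.448 = 3.592.
Fraction of consumed A going to B: r_B/(r_B+r_C) = 0.1262.
C_B = 0.1262·C_{A0}·X = 0.1262×2.39×0.394 = 0.119 kmol/m³; Y_B = C_B/C_{A0} = 0.0497.

0.0497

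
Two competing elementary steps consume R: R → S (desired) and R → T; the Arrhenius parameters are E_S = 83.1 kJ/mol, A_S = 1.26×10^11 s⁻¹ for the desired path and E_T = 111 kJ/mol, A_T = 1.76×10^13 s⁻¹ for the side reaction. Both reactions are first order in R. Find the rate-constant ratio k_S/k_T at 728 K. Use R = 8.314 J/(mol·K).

0.719

k_S/k_T = (A_S/A_T)·exp[−(E_S−E_T)/(RT)] = (A_S/A_T)·exp[(E_T−E_S)/(RT)].
(E_T−E_S)/(RT) = (111−83.1)×10³/(8.314×728) = 27900/6053 = 4.610.
k_S/k_T = (1.26×10^11/1.76×10^13)·exp(4.610) = 0.007159 × 100.4 = 0.719.
Since E_S < E_T, lowering the temperature improves selectivity toward S.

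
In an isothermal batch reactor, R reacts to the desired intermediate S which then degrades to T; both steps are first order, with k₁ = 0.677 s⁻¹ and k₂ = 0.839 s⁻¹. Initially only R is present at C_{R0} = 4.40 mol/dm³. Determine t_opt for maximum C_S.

1.32 s

Setting dC_S/dt = 0 gives t_opt = ln(k₂/k₁)/(k₂−k₁).
= ln(0.839/0.677)/(0.839−0.677) = ln(1.239)/0.1620 = 0.2145/0.1620 = 1.32 s.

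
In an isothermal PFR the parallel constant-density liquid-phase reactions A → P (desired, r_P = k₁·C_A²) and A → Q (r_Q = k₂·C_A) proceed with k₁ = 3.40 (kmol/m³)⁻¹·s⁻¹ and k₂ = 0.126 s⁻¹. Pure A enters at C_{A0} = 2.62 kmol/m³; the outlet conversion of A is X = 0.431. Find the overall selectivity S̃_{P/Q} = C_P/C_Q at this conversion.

54.1

C_A = C_{A0}(1−X) = 1.491 kmol/m³.
Along a PFR/batch, dC_Q/dC_A = −r_Q/(r_P+r_Q) = −k₂/(k₂+k₁·C_A).
Integrating from C_{A0} to C_A: C_Q = (0.126/3.40)·ln[(0.126+3.40·2.62)/(0.126+3.40·1.49)] = 0.03706·ln(9.034/5.195) = 0.02051 kmol/m³.
Then C_P = (C_{A0}−C_A) − C_Q = 1.129 − 0.02051 = 1.109 kmol/m³.
S̃_{P/Q} = C_P/C_Q = 1.109/0.02051 = 54.1.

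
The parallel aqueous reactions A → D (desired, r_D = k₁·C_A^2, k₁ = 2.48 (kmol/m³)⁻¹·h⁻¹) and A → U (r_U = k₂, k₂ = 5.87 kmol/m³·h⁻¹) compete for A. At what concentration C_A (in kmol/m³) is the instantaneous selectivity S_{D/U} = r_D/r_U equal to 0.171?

0.636 kmol/m³

S_{D/U} = (k₁/k₂)·C_A^2 ⇒ C_A = (S·k₂/k₁)^(0.5).
= (0.171×5.87/2.48)^(0.5) = (0.4047)^(0.5) = 0.636 kmol/m³.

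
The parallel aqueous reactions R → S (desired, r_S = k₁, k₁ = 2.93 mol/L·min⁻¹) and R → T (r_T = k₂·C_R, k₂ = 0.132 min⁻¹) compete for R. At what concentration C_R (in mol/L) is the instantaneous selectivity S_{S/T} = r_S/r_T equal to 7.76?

2.86 mol/L

S_{S/T} = (k₁/k₂)·C_R⁻¹ ⇒ C_R = (S·k₂/k₁)^(-1).
= (7.76×0.132/2.93)^(-1) = (0.3496)^(-1) = 2.86 mol/L.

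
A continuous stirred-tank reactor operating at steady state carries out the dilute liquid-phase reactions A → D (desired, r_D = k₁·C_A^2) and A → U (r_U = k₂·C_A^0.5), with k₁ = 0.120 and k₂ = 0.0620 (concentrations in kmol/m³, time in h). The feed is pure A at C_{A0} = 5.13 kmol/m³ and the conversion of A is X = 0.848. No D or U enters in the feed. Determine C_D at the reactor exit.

2.49 kmol/m³

Exit C_A = C_{A0}(1−X) = 5.13×0.152 = 0.7798 kmol/m³.
Rates in a CSTR are evaluated at the outlet concentration: r_D = 0.120×0.7798^2 = 0.07296, r_U = 0.0620×0.7798^0.5 = 0.05475.
Fraction of consumed A going to D: r_D/(r_D+r_U) = 0.5713.
C_D = 0.5713·C_{A0}·X = 0.5713×5.13×0.848 = 2.49 kmol/m³.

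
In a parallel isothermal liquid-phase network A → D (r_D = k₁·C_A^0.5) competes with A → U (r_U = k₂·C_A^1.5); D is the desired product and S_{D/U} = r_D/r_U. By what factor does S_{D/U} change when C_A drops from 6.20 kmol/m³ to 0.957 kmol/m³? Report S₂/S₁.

6.48

S_{D/U} = (k₁/k₂)·C_A⁻¹, so S₂/S₁ = (C_{A,2}/C_{A,1})⁻¹.
= 6.20/0.957 = 6.48.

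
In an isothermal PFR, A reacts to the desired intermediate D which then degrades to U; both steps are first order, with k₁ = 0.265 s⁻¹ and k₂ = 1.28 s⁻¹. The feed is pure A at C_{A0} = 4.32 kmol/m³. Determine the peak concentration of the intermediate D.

0.593 kmol/m³

Evaluating C_D at τ_opt = ln(k₂/k₁)/(k₂−k₁) gives C_{D,max}/C_{A0} = (k₁/k₂)^[k₂/(k₂−k₁)].
= (0.265/1.28)^(1.28/(1.28−0.265)) = (0.2070)^(1.261) = 0.1372.
C_{D,max} = 0.1372×4.32 = 0.593 kmol/m³.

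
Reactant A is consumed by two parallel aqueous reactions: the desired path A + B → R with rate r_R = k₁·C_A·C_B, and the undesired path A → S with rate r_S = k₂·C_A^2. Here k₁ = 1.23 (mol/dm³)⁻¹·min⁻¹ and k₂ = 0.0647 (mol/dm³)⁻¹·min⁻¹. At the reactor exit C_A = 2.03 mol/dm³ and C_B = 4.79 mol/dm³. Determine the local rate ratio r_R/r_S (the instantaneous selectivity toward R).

S_{R/S} = r_R/r_S = (k₁·C_A·C_B)/(k₂·C_A^2) = (k₁/k₂)·C_A⁻¹·C_B.
= (1.23×2.030×4.790) / (0.0647×2.030^2) = 11.96/0.2666 = 44.9.

44.9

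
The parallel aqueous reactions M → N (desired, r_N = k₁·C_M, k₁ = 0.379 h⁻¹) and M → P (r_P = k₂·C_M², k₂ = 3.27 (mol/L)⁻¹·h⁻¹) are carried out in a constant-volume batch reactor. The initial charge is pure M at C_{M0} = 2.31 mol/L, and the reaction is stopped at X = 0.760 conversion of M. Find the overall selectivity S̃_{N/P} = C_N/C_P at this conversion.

C_M = C_{M0}(1−X) = 0.5544 mol/L.
Along a PFR/batch, dC_N/dC_M = −r_N/(r_N+r_P) = −k₁/(k₁+k₂·C_M).
Integrating from C_{M0} to C_M: C_N = (0.379/3.27)·ln[(0.379+3.27·2.31)/(0.379+3.27·0.554)] = 0.1159·ln(7.933/2.192) = 0.1491 mol/L.
C_P = (C_{M0}−C_M)−C_N = 1.607 mol/L; S̃_{N/P} = 0.1491/1.607 = 0.0928.

0.0928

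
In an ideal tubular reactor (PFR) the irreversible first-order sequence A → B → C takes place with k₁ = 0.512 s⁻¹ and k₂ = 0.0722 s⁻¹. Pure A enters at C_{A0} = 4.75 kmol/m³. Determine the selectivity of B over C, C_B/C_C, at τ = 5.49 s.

3.15

The intermediate concentration in a first-order A→B→C sequence is C_B = k₁C_{A0}(e^(−k₁τ) − e^(−k₂τ))/(k₂−k₁).
e^(−k₁τ) = e^(−0.512×5.49) = e^(−2.811) = 0.06015; e^(−k₂τ) = e^(−0.3964) = 0.6728.
C_B = 0.512×4.75/(0.0722−0.512) × (0.06015−0.6728) = (-5.530)×(-0.6126) = 3.388 kmol/m³.
C_A = C_{A0}e^(−k₁τ) = 0.2857 kmol/m³, so C_C = C_{A0}−C_A−C_B = 1.077 kmol/m³; C_B/C_C = 3.15.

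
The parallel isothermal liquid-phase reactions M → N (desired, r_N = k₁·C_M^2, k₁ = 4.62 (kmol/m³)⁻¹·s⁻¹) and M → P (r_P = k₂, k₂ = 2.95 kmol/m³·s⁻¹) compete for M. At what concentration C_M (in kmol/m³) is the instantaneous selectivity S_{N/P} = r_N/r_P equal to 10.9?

2.64 kmol/m³

S_{N/P} = (k₁/k₂)·C_M^2 ⇒ C_M = (S·k₂/k₁)^(0.5).
= (10.9×2.95/4.62)^(0.5) = (6.960)^(0.5) = 2.64 kmol/m³.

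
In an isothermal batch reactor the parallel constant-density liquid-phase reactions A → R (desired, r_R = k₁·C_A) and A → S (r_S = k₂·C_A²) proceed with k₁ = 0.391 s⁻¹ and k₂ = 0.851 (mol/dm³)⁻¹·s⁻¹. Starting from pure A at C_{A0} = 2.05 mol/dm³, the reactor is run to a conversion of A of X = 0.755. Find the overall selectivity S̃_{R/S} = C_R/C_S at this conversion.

C_A = C_{A0}(1−X) = 0.5022 mol/dm³.
Along a PFR/batch, dC_R/dC_A = −r_R/(r_R+r_S) = −k₁/(k₁+k₂·C_A).
Integrating from C_{A0} to C_A: C_R = (0.391/0.851)·ln[(0.391+0.851·2.05)/(0.391+0.851·0.502)] = 0.4595·ln(2.136/0.8184) = 0.4407 mol/dm³.
C_S = (C_{A0}−C_A)−C_R = 1.107 mol/dm³; S̃_{R/S} = 0.4407/1.107 = 0.398.

0.398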